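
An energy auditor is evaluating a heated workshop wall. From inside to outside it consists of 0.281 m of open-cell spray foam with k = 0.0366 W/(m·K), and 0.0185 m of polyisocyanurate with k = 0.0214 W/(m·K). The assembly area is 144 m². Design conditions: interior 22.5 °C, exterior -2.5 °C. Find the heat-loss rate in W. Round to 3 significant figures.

0.281/0.0366 = 7.678
0.0185/0.0214 = 0.8645
R_total = 7.678 + 0.8645 = 8.542 m²·K/W
Q = A·ΔT/R = 144 × (22.5 − (-2.5)) / 8.542 = 421.4 W

421 W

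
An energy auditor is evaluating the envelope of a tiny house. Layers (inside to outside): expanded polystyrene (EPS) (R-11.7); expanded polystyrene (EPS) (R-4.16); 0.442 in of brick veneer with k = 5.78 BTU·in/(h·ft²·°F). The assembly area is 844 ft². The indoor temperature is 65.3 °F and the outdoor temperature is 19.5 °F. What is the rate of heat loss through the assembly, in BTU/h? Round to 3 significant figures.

0.442/5.78 = 0.07647
R_total = 11.7 + 4.16 + 0.07647 = 15.94 ft²·°F·h/BTU
Q = A·ΔT/R = 844 × (65.3 − 19.5) / 15.94 = 2426 BTU/h

2430 BTU/h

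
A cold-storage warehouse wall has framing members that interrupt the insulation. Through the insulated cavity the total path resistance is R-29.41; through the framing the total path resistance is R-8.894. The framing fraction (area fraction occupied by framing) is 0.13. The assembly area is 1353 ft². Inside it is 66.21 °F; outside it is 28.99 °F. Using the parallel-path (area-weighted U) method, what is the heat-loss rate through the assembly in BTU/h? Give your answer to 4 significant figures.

U_eff = 0.87/29.41 + 0.13/8.894 = 0.029582 + 0.014617 = 0.044198
R_eff = 1/U_eff = 22.625 ft²·°F·h/BTU
Q = 1353 × (66.21 − 28.99) / 22.625 = 2225.8 BTU/h

2226 BTU/h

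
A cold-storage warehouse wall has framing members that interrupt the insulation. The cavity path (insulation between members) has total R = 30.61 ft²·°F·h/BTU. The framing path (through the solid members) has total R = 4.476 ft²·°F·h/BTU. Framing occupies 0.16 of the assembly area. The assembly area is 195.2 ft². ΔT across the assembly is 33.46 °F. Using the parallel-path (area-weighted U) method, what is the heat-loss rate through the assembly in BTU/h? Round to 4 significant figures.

U_eff = 0.84/30.61 + 0.16/4.476 = 0.027442 + 0.035746 = 0.063188
R_eff = 1/U_eff = 15.826 ft²·°F·h/BTU
Q = 195.2 × 33.46 / 15.826 = 412.71 BTU/h

412.7 BTU/h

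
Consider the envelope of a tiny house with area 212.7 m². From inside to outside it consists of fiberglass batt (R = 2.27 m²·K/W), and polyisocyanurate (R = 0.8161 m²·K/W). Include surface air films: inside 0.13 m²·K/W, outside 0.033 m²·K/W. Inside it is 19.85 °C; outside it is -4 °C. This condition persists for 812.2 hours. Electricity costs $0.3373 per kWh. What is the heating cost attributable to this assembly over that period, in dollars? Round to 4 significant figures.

R_total = 0.13 + 2.27 + 0.8161 + 0.033 = 3.2491 m²·K/W
Q = 212.7 × (19.85 − (-4)) / 3.2491 = 1561.3 W
E = 1561.3 W × 812.2 h / 1000 = 1268.1 kWh
Cost = 1268.1 × 0.3373 = $427.73

427.7 dollars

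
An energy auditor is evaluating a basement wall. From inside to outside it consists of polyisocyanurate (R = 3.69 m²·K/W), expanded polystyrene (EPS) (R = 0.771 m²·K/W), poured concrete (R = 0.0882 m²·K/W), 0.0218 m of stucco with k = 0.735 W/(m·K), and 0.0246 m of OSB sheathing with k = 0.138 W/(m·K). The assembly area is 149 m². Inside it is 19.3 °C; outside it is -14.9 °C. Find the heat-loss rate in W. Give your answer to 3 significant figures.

1070 W

0.0218/0.735 = 0.02966
0.0246/0.138 = 0.1783
R_total = 3.69 + 0.771 + 0.0882 + 0.02966 + 0.1783 = 4.757 m²·K/W
Q = A·ΔT/R = 149 × (19.3 − (-14.9)) / 4.757 = 1071 W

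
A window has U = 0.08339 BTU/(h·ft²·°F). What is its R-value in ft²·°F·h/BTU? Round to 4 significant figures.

R = 1/U = 1/0.08339 = 11.992

11.99 ft²·°F·h/BTU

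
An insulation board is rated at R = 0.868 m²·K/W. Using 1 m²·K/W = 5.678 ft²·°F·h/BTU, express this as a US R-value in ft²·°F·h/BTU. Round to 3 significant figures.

4.93 ft²·°F·h/BTU

R_US = 0.868 × 5.678 = 4.929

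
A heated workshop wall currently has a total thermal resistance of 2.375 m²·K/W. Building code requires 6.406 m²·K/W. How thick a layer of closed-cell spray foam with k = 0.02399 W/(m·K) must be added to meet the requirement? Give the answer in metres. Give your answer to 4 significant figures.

ΔR = 6.406 − 2.375 = 4.031 m²·K/W
L = ΔR × k = 4.031 × 0.02399 = 0.096704 m

0.09670 m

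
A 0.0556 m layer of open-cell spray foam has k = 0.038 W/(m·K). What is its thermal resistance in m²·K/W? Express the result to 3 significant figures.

R = L/k = 0.0556/0.038 = 1.463 m²·K/W

1.46 m²·K/W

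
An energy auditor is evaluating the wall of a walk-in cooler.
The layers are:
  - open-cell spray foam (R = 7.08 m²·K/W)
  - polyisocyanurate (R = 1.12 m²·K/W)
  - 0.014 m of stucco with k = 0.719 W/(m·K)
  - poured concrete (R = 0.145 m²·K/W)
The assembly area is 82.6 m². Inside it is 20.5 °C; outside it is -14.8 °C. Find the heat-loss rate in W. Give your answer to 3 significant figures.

349 W

0.014/0.719 = 0.01947
R_total = 7.08 + 1.12 + 0.01947 + 0.145 = 8.364 m²·K/W
Q = A·ΔT/R = 82.6 × (20.5 − (-14.8)) / 8.364 = 348.6 W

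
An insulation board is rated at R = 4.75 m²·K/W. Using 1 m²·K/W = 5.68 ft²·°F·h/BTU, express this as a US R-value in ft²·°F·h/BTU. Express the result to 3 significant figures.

R_US = 4.75 × 5.68 = 26.98

27.0 ft²·°F·h/BTU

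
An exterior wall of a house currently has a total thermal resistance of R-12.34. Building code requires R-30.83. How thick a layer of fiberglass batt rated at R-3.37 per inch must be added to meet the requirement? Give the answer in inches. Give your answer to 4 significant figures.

ΔR = 30.83 − 12.34 = 18.49 ft²·°F·h/BTU
L = ΔR / (R/in) = 18.49/3.37 = 5.4866 in

5.487 in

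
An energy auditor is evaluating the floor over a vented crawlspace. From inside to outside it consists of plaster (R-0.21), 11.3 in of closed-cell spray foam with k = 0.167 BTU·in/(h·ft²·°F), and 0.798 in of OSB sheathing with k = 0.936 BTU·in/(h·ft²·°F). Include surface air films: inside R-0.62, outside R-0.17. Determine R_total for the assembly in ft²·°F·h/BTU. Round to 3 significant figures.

69.5 ft²·°F·h/BTU

11.3/0.167 = 67.66
0.798/0.936 = 0.8526
R_total = 0.62 + 0.21 + 67.66 + 0.8526 + 0.17 = 69.52 ft²·°F·h/BTU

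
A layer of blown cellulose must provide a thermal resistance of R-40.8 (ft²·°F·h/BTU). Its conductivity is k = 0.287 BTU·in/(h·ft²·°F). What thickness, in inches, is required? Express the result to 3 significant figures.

L = R × k = 40.8 × 0.287 = 11.71 in

11.7 in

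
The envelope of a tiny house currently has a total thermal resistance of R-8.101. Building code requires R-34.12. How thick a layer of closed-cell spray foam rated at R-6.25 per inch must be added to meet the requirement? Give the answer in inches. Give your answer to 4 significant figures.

4.163 in

ΔR = 34.12 − 8.101 = 26.019 ft²·°F·h/BTU
L = ΔR / (R/in) = 26.019/6.25 = 4.163 in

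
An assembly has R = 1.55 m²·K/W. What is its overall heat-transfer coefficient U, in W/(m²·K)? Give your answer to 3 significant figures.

0.645 W/(m²·K)

U = 1/R = 1/1.55 = 0.6452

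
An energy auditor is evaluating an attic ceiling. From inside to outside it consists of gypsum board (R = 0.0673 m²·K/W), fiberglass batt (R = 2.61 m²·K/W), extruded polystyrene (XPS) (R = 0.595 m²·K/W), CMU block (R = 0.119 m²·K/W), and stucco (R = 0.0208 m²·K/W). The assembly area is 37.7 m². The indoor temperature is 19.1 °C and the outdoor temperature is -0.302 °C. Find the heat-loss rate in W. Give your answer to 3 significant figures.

R_total = 0.0673 + 2.61 + 0.595 + 0.119 + 0.0208 = 3.412 m²·K/W
Q = A·ΔT/R = 37.7 × (19.1 − (-0.302)) / 3.412 = 214.4 W

214 W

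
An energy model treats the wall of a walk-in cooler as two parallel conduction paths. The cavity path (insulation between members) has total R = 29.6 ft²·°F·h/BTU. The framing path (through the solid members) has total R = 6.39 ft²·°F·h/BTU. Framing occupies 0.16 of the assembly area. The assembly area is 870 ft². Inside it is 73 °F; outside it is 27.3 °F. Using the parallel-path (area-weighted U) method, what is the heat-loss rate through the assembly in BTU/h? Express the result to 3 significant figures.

U_eff = 0.84/29.6 + 0.16/6.39 = 0.02838 + 0.02504 = 0.05342
R_eff = 1/U_eff = 18.72 ft²·°F·h/BTU
Q = 870 × (73 − 27.3) / 18.72 = 2124 BTU/h

2120 BTU/h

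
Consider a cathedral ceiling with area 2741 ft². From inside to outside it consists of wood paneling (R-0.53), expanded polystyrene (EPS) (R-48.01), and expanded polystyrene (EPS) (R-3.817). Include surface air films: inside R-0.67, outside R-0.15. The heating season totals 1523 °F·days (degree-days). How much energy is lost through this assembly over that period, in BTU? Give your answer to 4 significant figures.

R_total = 0.67 + 0.53 + 48.01 + 3.817 + 0.15 = 53.177 ft²·°F·h/BTU
E = A × HDD × 24 / R = 2741 × 1523 × 24 / 53.177 = 1884100 BTU

1884000 BTU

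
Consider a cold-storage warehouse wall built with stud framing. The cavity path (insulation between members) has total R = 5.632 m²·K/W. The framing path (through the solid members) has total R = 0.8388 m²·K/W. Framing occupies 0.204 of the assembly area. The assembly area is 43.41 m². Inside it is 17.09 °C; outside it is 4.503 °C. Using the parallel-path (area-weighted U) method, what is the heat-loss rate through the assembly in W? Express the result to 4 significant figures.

210.1 W

U_eff = 0.796/5.632 + 0.204/0.8388 = 0.14134 + 0.2432 = 0.38454
R_eff = 1/U_eff = 2.6005 m²·K/W
Q = 43.41 × (17.09 − 4.503) / 2.6005 = 210.11 W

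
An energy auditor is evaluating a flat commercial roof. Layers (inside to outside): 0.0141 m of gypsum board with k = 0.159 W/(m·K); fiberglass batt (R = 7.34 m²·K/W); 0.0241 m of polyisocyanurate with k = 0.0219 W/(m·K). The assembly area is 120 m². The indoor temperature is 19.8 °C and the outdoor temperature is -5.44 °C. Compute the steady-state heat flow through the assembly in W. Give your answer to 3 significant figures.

0.0141/0.159 = 0.08868
0.0241/0.0219 = 1.1
R_total = 0.08868 + 7.34 + 1.1 = 8.529 m²·K/W
Q = A·ΔT/R = 120 × (19.8 − (-5.44)) / 8.529 = 355.1 W

355 W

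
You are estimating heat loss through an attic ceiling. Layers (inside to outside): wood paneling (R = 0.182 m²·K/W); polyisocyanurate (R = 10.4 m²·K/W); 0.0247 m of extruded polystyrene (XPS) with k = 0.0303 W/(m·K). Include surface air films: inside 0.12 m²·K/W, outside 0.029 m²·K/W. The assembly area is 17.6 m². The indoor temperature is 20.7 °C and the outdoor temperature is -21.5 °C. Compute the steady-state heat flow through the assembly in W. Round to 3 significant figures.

64.3 W

0.0247/0.0303 = 0.8152
R_total = 0.12 + 0.182 + 10.4 + 0.8152 + 0.029 = 11.55 m²·K/W
Q = A·ΔT/R = 17.6 × (20.7 − (-21.5)) / 11.55 = 64.33 W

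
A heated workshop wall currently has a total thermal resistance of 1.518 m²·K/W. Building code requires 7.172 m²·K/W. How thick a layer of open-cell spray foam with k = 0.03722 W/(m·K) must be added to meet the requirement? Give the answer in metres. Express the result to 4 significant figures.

0.2104 m

ΔR = 7.172 − 1.518 = 5.654 m²·K/W
L = ΔR × k = 5.654 × 0.03722 = 0.21044 m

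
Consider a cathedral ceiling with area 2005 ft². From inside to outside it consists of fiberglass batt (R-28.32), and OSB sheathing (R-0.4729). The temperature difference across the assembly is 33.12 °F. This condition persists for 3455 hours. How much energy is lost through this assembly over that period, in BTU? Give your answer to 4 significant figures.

R_total = 28.32 + 0.4729 = 28.793 ft²·°F·h/BTU
Q = 2005 × 33.12 / 28.793 = 2306.3 BTU/h
E = 2306.3 × 3455 = 7968300 BTU

7968000 BTU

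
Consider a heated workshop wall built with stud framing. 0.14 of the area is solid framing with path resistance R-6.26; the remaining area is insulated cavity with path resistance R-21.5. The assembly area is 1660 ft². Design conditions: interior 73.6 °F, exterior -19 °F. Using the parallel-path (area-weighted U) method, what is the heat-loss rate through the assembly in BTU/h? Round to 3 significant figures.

9590 BTU/h

U_eff = 0.86/21.5 + 0.14/6.26 = 0.04 + 0.02236 = 0.06236
R_eff = 1/U_eff = 16.03 ft²·°F·h/BTU
Q = 1660 × (73.6 − (-19)) / 16.03 = 9586 BTU/h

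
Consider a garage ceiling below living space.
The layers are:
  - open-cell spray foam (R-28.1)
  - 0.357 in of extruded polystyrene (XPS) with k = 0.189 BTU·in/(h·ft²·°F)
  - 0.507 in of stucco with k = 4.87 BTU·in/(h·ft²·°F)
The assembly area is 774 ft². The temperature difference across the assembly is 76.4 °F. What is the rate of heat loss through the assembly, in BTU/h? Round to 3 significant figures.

0.357/0.189 = 1.889
0.507/4.87 = 0.1041
R_total = 28.1 + 1.889 + 0.1041 = 30.09 ft²·°F·h/BTU
Q = A·ΔT/R = 774 × 76.4 / 30.09 = 1965 BTU/h

1970 BTU/h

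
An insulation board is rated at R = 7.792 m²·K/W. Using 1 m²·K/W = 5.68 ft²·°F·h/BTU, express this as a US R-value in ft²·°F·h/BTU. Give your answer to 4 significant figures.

44.26 ft²·°F·h/BTU

R_US = 7.792 × 5.68 = 44.259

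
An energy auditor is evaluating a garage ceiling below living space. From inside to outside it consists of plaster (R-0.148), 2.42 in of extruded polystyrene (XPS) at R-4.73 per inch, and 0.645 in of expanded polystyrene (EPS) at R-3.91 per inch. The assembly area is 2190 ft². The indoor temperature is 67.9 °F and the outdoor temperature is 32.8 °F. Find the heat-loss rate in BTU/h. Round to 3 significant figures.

2.42 × 4.73 = 11.45
0.645 × 3.91 = 2.522
R_total = 0.148 + 11.45 + 2.522 = 14.12 ft²·°F·h/BTU
Q = A·ΔT/R = 2190 × (67.9 − 32.8) / 14.12 = 5445 BTU/h

5450 BTU/h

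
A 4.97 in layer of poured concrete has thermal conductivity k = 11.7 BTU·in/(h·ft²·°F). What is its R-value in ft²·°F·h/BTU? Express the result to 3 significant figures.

R = L/k = 4.97/11.7 = 0.4248 ft²·°F·h/BTU

0.425 ft²·°F·h/BTU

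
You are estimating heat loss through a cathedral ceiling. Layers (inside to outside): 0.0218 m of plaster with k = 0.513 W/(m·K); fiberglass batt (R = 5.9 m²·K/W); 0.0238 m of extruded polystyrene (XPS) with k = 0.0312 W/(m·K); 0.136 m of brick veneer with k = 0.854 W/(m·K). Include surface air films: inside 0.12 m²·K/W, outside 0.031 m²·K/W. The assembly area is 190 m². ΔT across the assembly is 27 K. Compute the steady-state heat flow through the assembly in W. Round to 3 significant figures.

0.0218/0.513 = 0.0425
0.0238/0.0312 = 0.7628
0.136/0.854 = 0.1593
R_total = 0.12 + 0.0425 + 5.9 + 0.7628 + 0.1593 + 0.031 = 7.016 m²·K/W
Q = A·ΔT/R = 190 × 27 / 7.016 = 731.2 W

731 W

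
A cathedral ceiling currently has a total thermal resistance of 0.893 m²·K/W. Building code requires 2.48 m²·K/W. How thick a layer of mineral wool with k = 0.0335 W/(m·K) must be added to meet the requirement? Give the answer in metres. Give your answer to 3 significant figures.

0.0532 m

ΔR = 2.48 − 0.893 = 1.587 m²·K/W
L = ΔR × k = 1.587 × 0.0335 = 0.05316 m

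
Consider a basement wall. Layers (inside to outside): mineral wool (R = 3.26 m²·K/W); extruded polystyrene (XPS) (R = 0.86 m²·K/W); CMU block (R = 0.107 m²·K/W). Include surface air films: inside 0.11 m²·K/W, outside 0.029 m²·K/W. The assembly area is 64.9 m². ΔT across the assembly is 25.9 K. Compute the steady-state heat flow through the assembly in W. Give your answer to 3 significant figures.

385 W

R_total = 0.11 + 3.26 + 0.86 + 0.107 + 0.029 = 4.366 m²·K/W
Q = A·ΔT/R = 64.9 × 25.9 / 4.366 = 385 W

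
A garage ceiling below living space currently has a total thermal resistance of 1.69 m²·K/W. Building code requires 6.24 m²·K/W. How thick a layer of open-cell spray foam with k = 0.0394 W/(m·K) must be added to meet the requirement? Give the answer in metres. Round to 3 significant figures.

0.179 m

ΔR = 6.24 − 1.69 = 4.55 m²·K/W
L = ΔR × k = 4.55 × 0.0394 = 0.1793 m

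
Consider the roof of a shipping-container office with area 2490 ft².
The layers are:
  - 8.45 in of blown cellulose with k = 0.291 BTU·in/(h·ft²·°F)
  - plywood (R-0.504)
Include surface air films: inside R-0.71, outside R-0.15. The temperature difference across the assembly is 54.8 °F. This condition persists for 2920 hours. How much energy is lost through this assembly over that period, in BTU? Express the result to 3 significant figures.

8.45/0.291 = 29.04
R_total = 0.71 + 29.04 + 0.504 + 0.15 = 30.4 ft²·°F·h/BTU
Q = 2490 × 54.8 / 30.4 = 4488 BTU/h
E = 4488 × 2920 = 13110000 BTU

13100000 BTU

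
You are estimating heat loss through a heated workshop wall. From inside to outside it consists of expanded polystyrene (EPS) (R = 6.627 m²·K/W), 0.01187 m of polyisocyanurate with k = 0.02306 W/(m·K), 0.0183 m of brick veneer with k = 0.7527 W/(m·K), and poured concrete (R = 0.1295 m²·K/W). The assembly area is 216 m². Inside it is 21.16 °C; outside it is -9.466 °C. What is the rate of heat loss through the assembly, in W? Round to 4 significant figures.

0.01187/0.02306 = 0.51474
0.0183/0.7527 = 0.024312
R_total = 6.627 + 0.51474 + 0.024312 + 0.1295 = 7.2956 m²·K/W
Q = A·ΔT/R = 216 × (21.16 − (-9.466)) / 7.2956 = 906.75 W

906.7 W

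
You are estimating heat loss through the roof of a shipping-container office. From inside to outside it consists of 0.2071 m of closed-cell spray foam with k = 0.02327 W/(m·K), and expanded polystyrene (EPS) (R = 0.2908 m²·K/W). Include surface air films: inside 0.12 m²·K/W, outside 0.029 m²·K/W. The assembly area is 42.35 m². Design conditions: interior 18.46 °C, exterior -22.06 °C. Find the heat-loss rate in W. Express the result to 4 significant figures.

0.2071/0.02327 = 8.8999
R_total = 0.12 + 8.8999 + 0.2908 + 0.029 = 9.3397 m²·K/W
Q = A·ΔT/R = 42.35 × (18.46 − (-22.06)) / 9.3397 = 183.73 W

183.7 W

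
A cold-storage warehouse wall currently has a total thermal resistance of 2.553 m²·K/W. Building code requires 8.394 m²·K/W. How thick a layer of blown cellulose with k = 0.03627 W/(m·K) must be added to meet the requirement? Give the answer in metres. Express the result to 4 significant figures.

ΔR = 8.394 − 2.553 = 5.841 m²·K/W
L = ΔR × k = 5.841 × 0.03627 = 0.21185 m

0.2119 m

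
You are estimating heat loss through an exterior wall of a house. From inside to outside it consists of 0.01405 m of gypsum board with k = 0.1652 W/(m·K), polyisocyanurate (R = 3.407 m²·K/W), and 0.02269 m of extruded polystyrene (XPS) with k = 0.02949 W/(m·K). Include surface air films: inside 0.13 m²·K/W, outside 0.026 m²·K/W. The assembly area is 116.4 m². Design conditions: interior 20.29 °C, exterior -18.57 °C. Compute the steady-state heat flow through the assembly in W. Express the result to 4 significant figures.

1024 W

0.01405/0.1652 = 0.085048
0.02269/0.02949 = 0.76941
R_total = 0.13 + 0.085048 + 3.407 + 0.76941 + 0.026 = 4.4175 m²·K/W
Q = A·ΔT/R = 116.4 × (20.29 − (-18.57)) / 4.4175 = 1024 W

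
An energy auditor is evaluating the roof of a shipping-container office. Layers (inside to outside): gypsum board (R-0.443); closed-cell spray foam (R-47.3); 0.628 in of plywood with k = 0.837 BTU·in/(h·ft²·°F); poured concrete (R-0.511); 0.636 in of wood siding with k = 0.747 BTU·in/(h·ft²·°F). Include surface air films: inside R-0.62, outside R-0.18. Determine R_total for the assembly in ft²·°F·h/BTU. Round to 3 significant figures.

0.628/0.837 = 0.7503
0.636/0.747 = 0.8514
R_total = 0.62 + 0.443 + 47.3 + 0.7503 + 0.511 + 0.8514 + 0.18 = 50.66 ft²·°F·h/BTU

50.7 ft²·°F·h/BTU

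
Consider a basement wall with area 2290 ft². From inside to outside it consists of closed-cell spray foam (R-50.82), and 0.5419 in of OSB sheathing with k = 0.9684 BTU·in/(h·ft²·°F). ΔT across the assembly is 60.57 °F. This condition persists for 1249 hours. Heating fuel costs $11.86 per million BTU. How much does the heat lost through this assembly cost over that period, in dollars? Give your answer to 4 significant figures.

0.5419/0.9684 = 0.55958
R_total = 50.82 + 0.55958 = 51.38 ft²·°F·h/BTU
Q = 2290 × 60.57 / 51.38 = 2699.6 BTU/h
E = 2699.6 × 1249 = 3371800 BTU
Cost = 3371800/10⁶ × 11.86 = $39.99

39.99 dollars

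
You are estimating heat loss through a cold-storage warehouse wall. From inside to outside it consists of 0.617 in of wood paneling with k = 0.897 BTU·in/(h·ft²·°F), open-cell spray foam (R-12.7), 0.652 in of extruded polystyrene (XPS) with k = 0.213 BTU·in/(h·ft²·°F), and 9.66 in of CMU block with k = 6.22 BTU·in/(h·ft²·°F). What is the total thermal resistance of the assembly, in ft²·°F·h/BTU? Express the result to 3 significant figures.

18.0 ft²·°F·h/BTU

0.617/0.897 = 0.6878
0.652/0.213 = 3.061
9.66/6.22 = 1.553
R_total = 0.6878 + 12.7 + 3.061 + 1.553 = 18 ft²·°F·h/BTU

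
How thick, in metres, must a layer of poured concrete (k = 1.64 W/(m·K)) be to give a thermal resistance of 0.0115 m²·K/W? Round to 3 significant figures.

0.0189 m

L = R·k = 0.0115 × 1.64 = 0.01886 m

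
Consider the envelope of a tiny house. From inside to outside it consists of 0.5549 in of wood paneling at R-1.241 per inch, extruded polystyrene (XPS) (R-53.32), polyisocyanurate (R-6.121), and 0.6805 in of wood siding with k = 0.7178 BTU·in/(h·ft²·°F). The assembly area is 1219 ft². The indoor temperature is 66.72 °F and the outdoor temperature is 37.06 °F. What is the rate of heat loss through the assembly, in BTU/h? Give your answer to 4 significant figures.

0.5549 × 1.241 = 0.68863
0.6805/0.7178 = 0.94804
R_total = 0.68863 + 53.32 + 6.121 + 0.94804 = 61.078 ft²·°F·h/BTU
Q = A·ΔT/R = 1219 × (66.72 − 37.06) / 61.078 = 591.96 BTU/h

592.0 BTU/h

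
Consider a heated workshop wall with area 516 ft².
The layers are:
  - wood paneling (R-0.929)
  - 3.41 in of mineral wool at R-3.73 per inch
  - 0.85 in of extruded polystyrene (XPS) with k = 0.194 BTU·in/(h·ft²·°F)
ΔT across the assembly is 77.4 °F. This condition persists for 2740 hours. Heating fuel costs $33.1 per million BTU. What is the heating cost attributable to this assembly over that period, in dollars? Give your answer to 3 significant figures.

201 dollars

3.41 × 3.73 = 12.72
0.85/0.194 = 4.381
R_total = 0.929 + 12.72 + 4.381 = 18.03 ft²·°F·h/BTU
Q = 516 × 77.4 / 18.03 = 2215 BTU/h
E = 2215 × 2740 = 6069000 BTU
Cost = 6069000/10⁶ × 33.1 = $200.9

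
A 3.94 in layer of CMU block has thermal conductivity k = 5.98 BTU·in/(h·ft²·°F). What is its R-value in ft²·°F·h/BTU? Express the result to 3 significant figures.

R = L/k = 3.94/5.98 = 0.6589 ft²·°F·h/BTU

0.659 ft²·°F·h/BTU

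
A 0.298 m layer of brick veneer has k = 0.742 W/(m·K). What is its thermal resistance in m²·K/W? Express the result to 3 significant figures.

0.402 m²·K/W

R = L/k = 0.298/0.742 = 0.4016 m²·K/W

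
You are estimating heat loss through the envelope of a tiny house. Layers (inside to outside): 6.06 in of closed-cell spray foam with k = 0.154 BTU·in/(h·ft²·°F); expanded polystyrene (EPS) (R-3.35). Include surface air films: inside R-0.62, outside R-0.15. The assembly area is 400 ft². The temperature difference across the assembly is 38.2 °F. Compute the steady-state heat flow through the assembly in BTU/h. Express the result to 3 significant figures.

6.06/0.154 = 39.35
R_total = 0.62 + 39.35 + 3.35 + 0.15 = 43.47 ft²·°F·h/BTU
Q = A·ΔT/R = 400 × 38.2 / 43.47 = 351.5 BTU/h

352 BTU/h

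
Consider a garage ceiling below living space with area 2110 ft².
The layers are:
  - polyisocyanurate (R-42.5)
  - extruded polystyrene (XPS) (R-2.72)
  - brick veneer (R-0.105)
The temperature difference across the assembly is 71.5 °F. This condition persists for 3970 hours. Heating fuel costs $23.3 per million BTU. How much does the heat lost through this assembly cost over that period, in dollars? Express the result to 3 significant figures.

308 dollars

R_total = 42.5 + 2.72 + 0.105 = 45.33 ft²·°F·h/BTU
Q = 2110 × 71.5 / 45.33 = 3329 BTU/h
E = 3329 × 3970 = 13210000 BTU
Cost = 13210000/10⁶ × 23.3 = $307.9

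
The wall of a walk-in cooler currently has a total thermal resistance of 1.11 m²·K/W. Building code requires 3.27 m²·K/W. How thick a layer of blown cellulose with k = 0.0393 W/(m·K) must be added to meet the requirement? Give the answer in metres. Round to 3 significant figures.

ΔR = 3.27 − 1.11 = 2.16 m²·K/W
L = ΔR × k = 2.16 × 0.0393 = 0.08489 m

0.0849 m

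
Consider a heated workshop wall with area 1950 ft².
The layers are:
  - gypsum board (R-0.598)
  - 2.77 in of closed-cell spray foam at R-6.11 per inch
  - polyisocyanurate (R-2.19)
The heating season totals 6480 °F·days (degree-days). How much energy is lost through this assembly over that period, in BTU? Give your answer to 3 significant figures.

15400000 BTU

2.77 × 6.11 = 16.92
R_total = 0.598 + 16.92 + 2.19 = 19.71 ft²·°F·h/BTU
E = A × HDD × 24 / R = 1950 × 6480 × 24 / 19.71 = 15380000 BTU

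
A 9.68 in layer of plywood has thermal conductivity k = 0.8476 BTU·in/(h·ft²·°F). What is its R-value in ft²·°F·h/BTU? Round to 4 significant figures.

R = L/k = 9.68/0.8476 = 11.42 ft²·°F·h/BTU

11.42 ft²·°F·h/BTU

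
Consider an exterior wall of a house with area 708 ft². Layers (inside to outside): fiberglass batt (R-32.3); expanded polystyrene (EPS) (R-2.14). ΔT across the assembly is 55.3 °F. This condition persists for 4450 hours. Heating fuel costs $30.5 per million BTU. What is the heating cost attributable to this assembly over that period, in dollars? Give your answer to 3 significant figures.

154 dollars

R_total = 32.3 + 2.14 = 34.44 ft²·°F·h/BTU
Q = 708 × 55.3 / 34.44 = 1137 BTU/h
E = 1137 × 4450 = 5059000 BTU
Cost = 5059000/10⁶ × 30.5 = $154.3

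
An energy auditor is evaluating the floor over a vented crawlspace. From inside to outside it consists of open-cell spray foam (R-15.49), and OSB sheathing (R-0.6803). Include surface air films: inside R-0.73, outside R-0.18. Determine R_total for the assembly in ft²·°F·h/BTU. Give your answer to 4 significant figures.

R_total = 0.73 + 15.49 + 0.6803 + 0.18 = 17.08 ft²·°F·h/BTU

17.08 ft²·°F·h/BTU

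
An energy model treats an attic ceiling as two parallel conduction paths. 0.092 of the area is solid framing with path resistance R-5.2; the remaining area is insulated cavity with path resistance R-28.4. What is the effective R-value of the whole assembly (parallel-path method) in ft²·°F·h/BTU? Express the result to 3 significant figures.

20.1 ft²·°F·h/BTU

U_eff = 0.908/28.4 + 0.092/5.2 = 0.03197 + 0.01769 = 0.04966
R_eff = 1/U_eff = 20.14 ft²·°F·h/BTU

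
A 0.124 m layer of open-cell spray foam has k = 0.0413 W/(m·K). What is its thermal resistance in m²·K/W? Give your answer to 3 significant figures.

R = L/k = 0.124/0.0413 = 3.002 m²·K/W

3.00 m²·K/W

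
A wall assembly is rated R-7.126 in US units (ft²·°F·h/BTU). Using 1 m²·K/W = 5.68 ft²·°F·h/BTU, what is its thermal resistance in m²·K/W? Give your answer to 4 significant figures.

1.255 m²·K/W

R_SI = 7.126/5.68 = 1.2546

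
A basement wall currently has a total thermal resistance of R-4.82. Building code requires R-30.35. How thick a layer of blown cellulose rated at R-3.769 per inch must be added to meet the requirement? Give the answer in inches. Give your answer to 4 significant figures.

ΔR = 30.35 − 4.82 = 25.53 ft²·°F·h/BTU
L = ΔR / (R/in) = 25.53/3.769 = 6.7737 in

6.774 in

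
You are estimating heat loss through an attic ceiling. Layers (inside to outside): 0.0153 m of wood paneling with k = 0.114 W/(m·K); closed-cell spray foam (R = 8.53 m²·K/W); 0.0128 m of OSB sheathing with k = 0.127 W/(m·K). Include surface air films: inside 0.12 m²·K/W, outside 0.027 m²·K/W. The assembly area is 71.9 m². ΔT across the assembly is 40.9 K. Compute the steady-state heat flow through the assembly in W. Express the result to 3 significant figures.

0.0153/0.114 = 0.1342
0.0128/0.127 = 0.1008
R_total = 0.12 + 0.1342 + 8.53 + 0.1008 + 0.027 = 8.912 m²·K/W
Q = A·ΔT/R = 71.9 × 40.9 / 8.912 = 330 W

330 W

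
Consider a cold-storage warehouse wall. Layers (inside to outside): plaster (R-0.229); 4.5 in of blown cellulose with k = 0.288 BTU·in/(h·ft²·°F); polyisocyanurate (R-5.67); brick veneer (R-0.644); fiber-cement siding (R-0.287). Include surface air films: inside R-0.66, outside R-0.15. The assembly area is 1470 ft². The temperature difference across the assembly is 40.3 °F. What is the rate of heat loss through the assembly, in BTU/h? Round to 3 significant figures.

4.5/0.288 = 15.63
R_total = 0.66 + 0.229 + 15.63 + 5.67 + 0.644 + 0.287 + 0.15 = 23.27 ft²·°F·h/BTU
Q = A·ΔT/R = 1470 × 40.3 / 23.27 = 2546 BTU/h

2550 BTU/h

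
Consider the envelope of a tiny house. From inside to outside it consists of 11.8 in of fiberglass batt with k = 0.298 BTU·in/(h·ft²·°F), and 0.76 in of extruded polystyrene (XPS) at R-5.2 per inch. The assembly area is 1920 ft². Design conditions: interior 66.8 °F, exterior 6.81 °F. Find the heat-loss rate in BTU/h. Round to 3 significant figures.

11.8/0.298 = 39.6
0.76 × 5.2 = 3.952
R_total = 39.6 + 3.952 = 43.55 ft²·°F·h/BTU
Q = A·ΔT/R = 1920 × (66.8 − 6.81) / 43.55 = 2645 BTU/h

2640 BTU/h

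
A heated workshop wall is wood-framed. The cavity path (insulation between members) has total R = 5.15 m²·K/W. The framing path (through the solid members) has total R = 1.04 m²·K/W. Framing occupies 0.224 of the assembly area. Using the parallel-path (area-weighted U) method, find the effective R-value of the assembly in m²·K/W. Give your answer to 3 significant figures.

U_eff = 0.776/5.15 + 0.224/1.04 = 0.1507 + 0.2154 = 0.3661
R_eff = 1/U_eff = 2.732 m²·K/W

2.73 m²·K/W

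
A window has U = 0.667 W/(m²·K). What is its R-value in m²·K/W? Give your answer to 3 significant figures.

1.50 m²·K/W

R = 1/U = 1/0.667 = 1.499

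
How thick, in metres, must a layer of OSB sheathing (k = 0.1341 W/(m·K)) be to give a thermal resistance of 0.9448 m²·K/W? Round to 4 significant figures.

0.1267 m

L = R·k = 0.9448 × 0.1341 = 0.1267 m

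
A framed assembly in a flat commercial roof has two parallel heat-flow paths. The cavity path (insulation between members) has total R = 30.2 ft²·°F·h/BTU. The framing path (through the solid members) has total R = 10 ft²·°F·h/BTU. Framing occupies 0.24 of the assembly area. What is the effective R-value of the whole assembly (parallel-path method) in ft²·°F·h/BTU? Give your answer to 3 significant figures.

U_eff = 0.76/30.2 + 0.24/10 = 0.02517 + 0.024 = 0.04917
R_eff = 1/U_eff = 20.34 ft²·°F·h/BTU

20.3 ft²·°F·h/BTU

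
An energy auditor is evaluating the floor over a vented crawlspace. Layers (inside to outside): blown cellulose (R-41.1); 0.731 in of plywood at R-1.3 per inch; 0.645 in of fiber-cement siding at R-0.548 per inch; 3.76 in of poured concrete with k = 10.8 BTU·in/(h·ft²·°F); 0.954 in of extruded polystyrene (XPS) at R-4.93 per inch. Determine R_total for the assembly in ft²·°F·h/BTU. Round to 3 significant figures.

0.731 × 1.3 = 0.9503
0.645 × 0.548 = 0.3535
3.76/10.8 = 0.3481
0.954 × 4.93 = 4.703
R_total = 41.1 + 0.9503 + 0.3535 + 0.3481 + 4.703 = 47.46 ft²·°F·h/BTU

47.5 ft²·°F·h/BTU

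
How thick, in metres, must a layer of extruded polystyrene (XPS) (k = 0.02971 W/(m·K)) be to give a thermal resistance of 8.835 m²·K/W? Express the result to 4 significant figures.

0.2625 m

L = R·k = 8.835 × 0.02971 = 0.26249 m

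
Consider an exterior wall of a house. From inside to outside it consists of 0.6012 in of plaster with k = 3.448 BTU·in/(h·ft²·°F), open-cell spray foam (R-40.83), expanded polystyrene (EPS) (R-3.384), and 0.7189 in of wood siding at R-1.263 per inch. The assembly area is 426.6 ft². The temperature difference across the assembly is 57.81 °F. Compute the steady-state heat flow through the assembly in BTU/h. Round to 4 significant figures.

0.6012/3.448 = 0.17436
0.7189 × 1.263 = 0.90797
R_total = 0.17436 + 40.83 + 3.384 + 0.90797 = 45.296 ft²·°F·h/BTU
Q = A·ΔT/R = 426.6 × 57.81 / 45.296 = 544.45 BTU/h

544.5 BTU/h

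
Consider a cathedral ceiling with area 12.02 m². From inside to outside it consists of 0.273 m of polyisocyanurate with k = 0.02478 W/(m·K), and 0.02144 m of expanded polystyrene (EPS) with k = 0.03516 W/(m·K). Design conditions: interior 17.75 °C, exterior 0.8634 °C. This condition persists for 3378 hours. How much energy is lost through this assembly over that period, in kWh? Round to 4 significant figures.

0.273/0.02478 = 11.017
0.02144/0.03516 = 0.60978
R_total = 11.017 + 0.60978 = 11.627 m²·K/W
Q = 12.02 × (17.75 − 0.8634) / 11.627 = 17.458 W
E = 17.458 W × 3378 h / 1000 = 58.972 kWh

58.97 kWh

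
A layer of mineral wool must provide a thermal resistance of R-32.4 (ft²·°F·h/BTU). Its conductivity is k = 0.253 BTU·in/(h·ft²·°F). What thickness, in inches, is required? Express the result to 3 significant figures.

8.20 in

L = R × k = 32.4 × 0.253 = 8.197 in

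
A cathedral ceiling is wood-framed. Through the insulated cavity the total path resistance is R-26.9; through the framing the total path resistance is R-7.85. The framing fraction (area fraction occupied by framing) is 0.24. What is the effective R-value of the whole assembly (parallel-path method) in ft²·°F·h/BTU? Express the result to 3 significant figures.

17.0 ft²·°F·h/BTU

U_eff = 0.76/26.9 + 0.24/7.85 = 0.02825 + 0.03057 = 0.05883
R_eff = 1/U_eff = 17 ft²·°F·h/BTU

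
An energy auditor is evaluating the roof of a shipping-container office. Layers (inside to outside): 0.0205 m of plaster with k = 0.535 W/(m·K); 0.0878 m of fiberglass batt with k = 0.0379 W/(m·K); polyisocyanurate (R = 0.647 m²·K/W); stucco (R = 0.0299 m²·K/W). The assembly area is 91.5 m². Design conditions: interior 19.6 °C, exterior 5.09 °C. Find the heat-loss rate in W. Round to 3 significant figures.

0.0205/0.535 = 0.03832
0.0878/0.0379 = 2.317
R_total = 0.03832 + 2.317 + 0.647 + 0.0299 = 3.032 m²·K/W
Q = A·ΔT/R = 91.5 × (19.6 − 5.09) / 3.032 = 437.9 W

438 W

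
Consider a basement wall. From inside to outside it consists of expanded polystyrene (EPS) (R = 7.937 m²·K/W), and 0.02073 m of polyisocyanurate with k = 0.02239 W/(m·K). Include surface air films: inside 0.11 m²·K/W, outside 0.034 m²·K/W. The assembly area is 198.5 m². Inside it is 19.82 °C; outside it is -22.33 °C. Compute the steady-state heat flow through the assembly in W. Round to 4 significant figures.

928.9 W

0.02073/0.02239 = 0.92586
R_total = 0.11 + 7.937 + 0.92586 + 0.034 = 9.0069 m²·K/W
Q = A·ΔT/R = 198.5 × (19.82 − (-22.33)) / 9.0069 = 928.93 W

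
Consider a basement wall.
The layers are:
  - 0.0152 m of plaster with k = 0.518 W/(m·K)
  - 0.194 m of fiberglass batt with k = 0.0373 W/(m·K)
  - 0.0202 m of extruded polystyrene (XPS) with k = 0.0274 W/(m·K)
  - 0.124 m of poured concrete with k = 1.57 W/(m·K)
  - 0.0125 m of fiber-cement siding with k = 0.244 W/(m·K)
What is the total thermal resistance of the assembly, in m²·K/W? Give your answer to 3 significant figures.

6.10 m²·K/W

0.0152/0.518 = 0.02934
0.194/0.0373 = 5.201
0.0202/0.0274 = 0.7372
0.124/1.57 = 0.07898
0.0125/0.244 = 0.05123
R_total = 0.02934 + 5.201 + 0.7372 + 0.07898 + 0.05123 = 6.098 m²·K/W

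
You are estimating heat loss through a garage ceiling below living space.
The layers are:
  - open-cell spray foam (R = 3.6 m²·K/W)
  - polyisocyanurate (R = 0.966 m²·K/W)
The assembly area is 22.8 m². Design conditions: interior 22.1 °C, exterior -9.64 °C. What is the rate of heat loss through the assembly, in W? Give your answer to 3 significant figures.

158 W

R_total = 3.6 + 0.966 = 4.566 m²·K/W
Q = A·ΔT/R = 22.8 × (22.1 − (-9.64)) / 4.566 = 158.5 W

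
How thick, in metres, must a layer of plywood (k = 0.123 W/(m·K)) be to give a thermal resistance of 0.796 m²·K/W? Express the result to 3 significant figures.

L = R·k = 0.796 × 0.123 = 0.09791 m

0.0979 m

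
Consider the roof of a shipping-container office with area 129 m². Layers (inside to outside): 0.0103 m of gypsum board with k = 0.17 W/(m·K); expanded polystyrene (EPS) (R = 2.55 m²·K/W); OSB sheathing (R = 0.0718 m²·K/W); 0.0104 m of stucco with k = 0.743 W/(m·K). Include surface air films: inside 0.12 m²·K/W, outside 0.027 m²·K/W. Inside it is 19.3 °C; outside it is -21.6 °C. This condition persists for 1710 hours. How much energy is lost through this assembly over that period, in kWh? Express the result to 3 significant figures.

0.0103/0.17 = 0.06059
0.0104/0.743 = 0.014
R_total = 0.12 + 0.06059 + 2.55 + 0.0718 + 0.014 + 0.027 = 2.843 m²·K/W
Q = 129 × (19.3 − (-21.6)) / 2.843 = 1856 W
E = 1856 W × 1710 h / 1000 = 3173 kWh

3170 kWh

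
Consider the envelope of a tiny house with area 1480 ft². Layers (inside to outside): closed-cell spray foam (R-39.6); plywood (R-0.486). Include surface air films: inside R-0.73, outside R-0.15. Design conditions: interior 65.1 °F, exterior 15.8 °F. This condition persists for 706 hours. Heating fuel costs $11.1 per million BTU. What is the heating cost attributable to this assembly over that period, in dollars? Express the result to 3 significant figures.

14.0 dollars

R_total = 0.73 + 39.6 + 0.486 + 0.15 = 40.97 ft²·°F·h/BTU
Q = 1480 × (65.1 − 15.8) / 40.97 = 1781 BTU/h
E = 1781 × 706 = 1257000 BTU
Cost = 1257000/10⁶ × 11.1 = $13.96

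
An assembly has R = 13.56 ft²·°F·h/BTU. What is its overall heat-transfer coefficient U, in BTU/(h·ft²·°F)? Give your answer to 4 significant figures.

0.07375 BTU/(h·ft²·°F)

U = 1/R = 1/13.56 = 0.073746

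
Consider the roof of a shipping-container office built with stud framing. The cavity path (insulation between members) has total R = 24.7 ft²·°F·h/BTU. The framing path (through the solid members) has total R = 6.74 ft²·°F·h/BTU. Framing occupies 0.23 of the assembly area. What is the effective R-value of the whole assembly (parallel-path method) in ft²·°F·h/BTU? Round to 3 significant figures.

15.3 ft²·°F·h/BTU

U_eff = 0.77/24.7 + 0.23/6.74 = 0.03117 + 0.03412 = 0.0653
R_eff = 1/U_eff = 15.31 ft²·°F·h/BTU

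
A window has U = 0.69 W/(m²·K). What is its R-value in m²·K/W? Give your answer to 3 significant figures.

R = 1/U = 1/0.69 = 1.449

1.45 m²·K/W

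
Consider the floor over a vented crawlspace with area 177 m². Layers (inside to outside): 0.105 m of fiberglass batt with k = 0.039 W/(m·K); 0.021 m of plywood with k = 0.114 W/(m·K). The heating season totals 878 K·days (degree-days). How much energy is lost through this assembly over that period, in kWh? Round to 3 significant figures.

0.105/0.039 = 2.692
0.021/0.114 = 0.1842
R_total = 2.692 + 0.1842 = 2.877 m²·K/W
E = A × HDD × 24 / R / 1000 = 177 × 878 × 24 / 2.877 / 1000 = 1297 kWh

1300 kWh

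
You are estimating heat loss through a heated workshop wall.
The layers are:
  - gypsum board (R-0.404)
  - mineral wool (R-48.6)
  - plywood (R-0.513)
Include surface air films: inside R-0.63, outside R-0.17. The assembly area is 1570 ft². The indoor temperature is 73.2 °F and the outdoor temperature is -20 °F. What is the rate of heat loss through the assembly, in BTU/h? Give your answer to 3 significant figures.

2910 BTU/h

R_total = 0.63 + 0.404 + 48.6 + 0.513 + 0.17 = 50.32 ft²·°F·h/BTU
Q = A·ΔT/R = 1570 × (73.2 − (-20)) / 50.32 = 2908 BTU/h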